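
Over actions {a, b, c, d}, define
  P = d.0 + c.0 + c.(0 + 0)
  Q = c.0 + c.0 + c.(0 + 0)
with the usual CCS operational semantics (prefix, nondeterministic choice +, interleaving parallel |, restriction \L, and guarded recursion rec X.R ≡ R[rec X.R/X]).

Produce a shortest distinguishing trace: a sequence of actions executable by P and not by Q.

d

LTS(P): 3 reachable states
  m0 = d.0 + c.0 + c.(0 + 0) ⊢ =c=> m1, =c=> m2, =d=> m1
  m1 = 0 ⊢ ∅
  m2 = 0 + 0 ⊢ ∅
LTS(Q): 3 reachable states
  n0 = c.0 + c.0 + c.(0 + 0) ⊢ =c=> n1, =c=> n2
  n1 = 0 ⊢ ∅
  n2 = 0 + 0 ⊢ ∅
Trace ⟨d⟩ through P, begin at {m0}:
  [1] d ⇒ {m1}
  P completes σ.
Trace ⟨d⟩ through Q, begin at {n0}:
  [1] d ⇒ no successor for Q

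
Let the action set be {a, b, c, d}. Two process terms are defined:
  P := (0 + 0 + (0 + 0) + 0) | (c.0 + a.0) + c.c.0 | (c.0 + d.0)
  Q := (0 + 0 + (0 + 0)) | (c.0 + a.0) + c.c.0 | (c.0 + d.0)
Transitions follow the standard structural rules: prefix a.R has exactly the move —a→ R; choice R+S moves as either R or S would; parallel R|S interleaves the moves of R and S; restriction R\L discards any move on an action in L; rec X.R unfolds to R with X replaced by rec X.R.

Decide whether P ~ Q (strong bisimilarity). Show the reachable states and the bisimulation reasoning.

YES

Reachable graph of P (7 states):
  p0 = (0 + 0 + (0 + 0) + 0) | (c.0 + a.0) + c.c.0 | (c.0 + d.0) ⊢ ··a··> p1, ··c··> p1, ··c··> p2, ··c··> p3, ··d··> p3
  p1 = (0 + 0 + (0 + 0) + 0) | 0 ⊢ (no moves)
  p2 = c.0 | (c.0 + d.0) ⊢ ··c··> p4, ··c··> p5, ··d··> p5
  p3 = c.c.0 | 0 ⊢ ··c··> p5
  p4 = 0 | (c.0 + d.0) ⊢ ··c··> p6, ··d··> p6
  p5 = c.0 | 0 ⊢ ··c··> p6
  p6 = 0 | 0 ⊢ (no moves)
Reachable graph of Q (7 states):
  q0 = (0 + 0 + (0 + 0)) | (c.0 + a.0) + c.c.0 | (c.0 + d.0) ⊢ ··a··> q1, ··c··> q1, ··c··> q2, ··c··> q3, ··d··> q3
  q1 = (0 + 0 + (0 + 0)) | 0 ⊢ (no moves)
  q2 = c.0 | (c.0 + d.0) ⊢ ··c··> q4, ··c··> q5, ··d··> q5
  q3 = c.c.0 | 0 ⊢ ··c··> q5
  q4 = 0 | (c.0 + d.0) ⊢ ··c··> q6, ··d··> q6
  q5 = c.0 | 0 ⊢ ··c··> q6
  q6 = 0 | 0 ⊢ (no moves)
Partition-refinement fixed point:
  B0 = {p0, q0}
  B1 = {p2, q2}
  B2 = {p4, q4}
  B3 = {p1, p6, q1, q6}
  B4 = {p5, q5}
  B5 = {p3, q3}
p0 ∈ B0, q0 ∈ B0 → same block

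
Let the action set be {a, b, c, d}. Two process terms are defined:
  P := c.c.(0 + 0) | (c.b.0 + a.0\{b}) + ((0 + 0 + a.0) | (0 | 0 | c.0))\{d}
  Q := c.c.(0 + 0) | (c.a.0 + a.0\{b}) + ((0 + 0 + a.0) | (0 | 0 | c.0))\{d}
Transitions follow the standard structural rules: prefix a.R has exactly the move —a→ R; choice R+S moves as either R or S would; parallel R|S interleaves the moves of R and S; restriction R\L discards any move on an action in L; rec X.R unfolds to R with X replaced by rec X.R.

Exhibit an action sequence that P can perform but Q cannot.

cb

LTS(P): 15 reachable states
  m0 = c.c.(0 + 0) | (c.b.0 + a.0\{b}) + ((0 + 0 + a.0) | (0 | 0 | c.0))\{d} has moves -a-> m1, -a-> m2, -c-> m3, -c-> m4, -c-> m5
  m1 = (0 | (0 | 0 | c.0))\{d} has moves -c-> m6
  m2 = c.c.(0 + 0) | 0\{b} has moves -c-> m7
  m3 = ((0 + 0 + a.0) | (0 | 0 | 0))\{d} has moves -a-> m6
  m4 = c.(0 + 0) | (c.b.0 + a.0\{b}) has moves -a-> m7, -c-> m8, -c-> m9
  m5 = c.c.(0 + 0) | b.0 has moves -b-> m10, -c-> m9
  m6 = (0 | (0 | 0 | 0))\{d} has moves deadlocked
  m7 = c.(0 + 0) | 0\{b} has moves -c-> m11
  m8 = (0 + 0) | (c.b.0 + a.0\{b}) has moves -a-> m11, -c-> m12
  m9 = c.(0 + 0) | b.0 has moves -b-> m13, -c-> m12
  m10 = c.c.(0 + 0) | 0 has moves -c-> m13
  m11 = (0 + 0) | 0\{b} has moves deadlocked
  m12 = (0 + 0) | b.0 has moves -b-> m14
  m13 = c.(0 + 0) | 0 has moves -c-> m14
  m14 = (0 + 0) | 0 has moves deadlocked
LTS(Q): 15 reachable states
  n0 = c.c.(0 + 0) | (c.a.0 + a.0\{b}) + ((0 + 0 + a.0) | (0 | 0 | c.0))\{d} has moves -a-> n1, -a-> n2, -c-> n3, -c-> n4, -c-> n5
  n1 = (0 | (0 | 0 | c.0))\{d} has moves -c-> n6
  n2 = c.c.(0 + 0) | 0\{b} has moves -c-> n7
  n3 = ((0 + 0 + a.0) | (0 | 0 | 0))\{d} has moves -a-> n6
  n4 = c.(0 + 0) | (c.a.0 + a.0\{b}) has moves -a-> n7, -c-> n8, -c-> n9
  n5 = c.c.(0 + 0) | a.0 has moves -a-> n10, -c-> n9
  n6 = (0 | (0 | 0 | 0))\{d} has moves deadlocked
  n7 = c.(0 + 0) | 0\{b} has moves -c-> n11
  n8 = (0 + 0) | (c.a.0 + a.0\{b}) has moves -a-> n11, -c-> n12
  n9 = c.(0 + 0) | a.0 has moves -a-> n13, -c-> n12
  n10 = c.c.(0 + 0) | 0 has moves -c-> n13
  n11 = (0 + 0) | 0\{b} has moves deadlocked
  n12 = (0 + 0) | a.0 has moves -a-> n14
  n13 = c.(0 + 0) | 0 has moves -c-> n14
  n14 = (0 + 0) | 0 has moves deadlocked
Executing cb from P (initial set {m0}):
  step 1 (c): {m3, m4, m5}
  step 2 (b): {m10}
  ✓ P
Executing cb from Q (initial set {n0}):
  step 1 (c): {n3, n4, n5}
  step 2 (b): ∅  — Q cannot continue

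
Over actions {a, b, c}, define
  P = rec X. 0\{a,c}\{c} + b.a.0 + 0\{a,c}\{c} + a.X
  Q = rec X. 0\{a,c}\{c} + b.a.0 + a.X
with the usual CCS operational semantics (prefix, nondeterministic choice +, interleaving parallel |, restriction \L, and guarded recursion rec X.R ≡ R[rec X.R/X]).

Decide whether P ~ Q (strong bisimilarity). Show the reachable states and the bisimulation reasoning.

Reachable graph of P (3 states):
  u0 = rec X. 0\{a,c}\{c} + b.a.0 + 0\{a,c}\{c} + a.X ⊢ ··a··> u0, ··b··> u1
  u1 = a.0 ⊢ ··a··> u2
  u2 = 0 ⊢ (no moves)
Reachable graph of Q (3 states):
  v0 = rec X. 0\{a,c}\{c} + b.a.0 + a.X ⊢ ··a··> v0, ··b··> v1
  v1 = a.0 ⊢ ··a··> v2
  v2 = 0 ⊢ (no moves)
Bisimilarity quotient blocks:
  B0 = {u0, v0}
  B1 = {u1, v1}
  B2 = {u2, v2}
u0 ∈ B0, v0 ∈ B0 → same block

P ~ Q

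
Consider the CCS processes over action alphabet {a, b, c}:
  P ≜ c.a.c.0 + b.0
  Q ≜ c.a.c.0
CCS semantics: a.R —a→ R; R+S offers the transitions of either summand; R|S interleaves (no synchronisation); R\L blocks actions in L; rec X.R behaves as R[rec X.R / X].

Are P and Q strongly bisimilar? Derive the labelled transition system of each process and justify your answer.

P's transition system — 4 states:
  s0 = c.a.c.0 + b.0 ⊢ ··b··> s1, ··c··> s2
  s1 = 0 ⊢ (no moves)
  s2 = a.c.0 ⊢ ··a··> s3
  s3 = c.0 ⊢ ··c··> s1
Q's transition system — 4 states:
  t0 = c.a.c.0 ⊢ ··c··> t1
  t1 = a.c.0 ⊢ ··a··> t2
  t2 = c.0 ⊢ ··c··> t3
  t3 = 0 ⊢ (no moves)
Coarsest stable partition (strong bisimilarity classes):
  B0 = {s0}
  B1 = {s2, t1}
  B2 = {s3, t2}
  B3 = {s1, t3}
  B4 = {t0}
s0 ∈ B0, t0 ∈ B4 → different blocks

not bisimilar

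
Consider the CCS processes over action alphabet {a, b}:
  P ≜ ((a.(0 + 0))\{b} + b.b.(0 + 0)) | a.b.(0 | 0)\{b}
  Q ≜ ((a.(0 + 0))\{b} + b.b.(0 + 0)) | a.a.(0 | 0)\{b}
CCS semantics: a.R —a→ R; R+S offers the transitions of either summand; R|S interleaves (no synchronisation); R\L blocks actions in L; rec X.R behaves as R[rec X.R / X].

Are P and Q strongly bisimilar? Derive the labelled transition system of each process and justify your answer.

LTS(P): 12 reachable states
  m0 = ((a.(0 + 0))\{b} + b.b.(0 + 0)) | a.b.(0 | 0)\{b} ⊢ —a→ m1, —a→ m2, —b→ m3
  m1 = ((a.(0 + 0))\{b} + b.b.(0 + 0)) | b.(0 | 0)\{b} ⊢ —a→ m4, —b→ m5, —b→ m6
  m2 = (0 + 0)\{b} | a.b.(0 | 0)\{b} ⊢ —a→ m4
  m3 = b.(0 + 0) | a.b.(0 | 0)\{b} ⊢ —a→ m6, —b→ m7
  m4 = (0 + 0)\{b} | b.(0 | 0)\{b} ⊢ —b→ m8
  m5 = ((a.(0 + 0))\{b} + b.b.(0 + 0)) | (0 | 0)\{b} ⊢ —a→ m8, —b→ m9
  m6 = b.(0 + 0) | b.(0 | 0)\{b} ⊢ —b→ m10, —b→ m9
  m7 = (0 + 0) | a.b.(0 | 0)\{b} ⊢ —a→ m10
  m8 = (0 + 0)\{b} | (0 | 0)\{b} ⊢ deadlocked
  m9 = b.(0 + 0) | (0 | 0)\{b} ⊢ —b→ m11
  m10 = (0 + 0) | b.(0 | 0)\{b} ⊢ —b→ m11
  m11 = (0 + 0) | (0 | 0)\{b} ⊢ deadlocked
LTS(Q): 12 reachable states
  n0 = ((a.(0 + 0))\{b} + b.b.(0 + 0)) | a.a.(0 | 0)\{b} ⊢ —a→ n1, —a→ n2, —b→ n3
  n1 = ((a.(0 + 0))\{b} + b.b.(0 + 0)) | a.(0 | 0)\{b} ⊢ —a→ n4, —a→ n5, —b→ n6
  n2 = (0 + 0)\{b} | a.a.(0 | 0)\{b} ⊢ —a→ n5
  n3 = b.(0 + 0) | a.a.(0 | 0)\{b} ⊢ —a→ n6, —b→ n7
  n4 = ((a.(0 + 0))\{b} + b.b.(0 + 0)) | (0 | 0)\{b} ⊢ —a→ n8, —b→ n9
  n5 = (0 + 0)\{b} | a.(0 | 0)\{b} ⊢ —a→ n8
  n6 = b.(0 + 0) | a.(0 | 0)\{b} ⊢ —a→ n9, —b→ n10
  n7 = (0 + 0) | a.a.(0 | 0)\{b} ⊢ —a→ n10
  n8 = (0 + 0)\{b} | (0 | 0)\{b} ⊢ deadlocked
  n9 = b.(0 + 0) | (0 | 0)\{b} ⊢ —b→ n11
  n10 = (0 + 0) | a.(0 | 0)\{b} ⊢ —a→ n11
  n11 = (0 + 0) | (0 | 0)\{b} ⊢ deadlocked
Partition-refinement fixed point:
  B0 = {m0}
  B1 = {m2, m7}
  B2 = {m10, m4, m9, n9}
  B3 = {m11, m8, n11, n8}
  B4 = {m1}
  B5 = {m5, n4}
  B6 = {m6}
  B7 = {m3}
  B8 = {n0}
  B9 = {n3}
  B10 = {n6}
  B11 = {n10, n5}
  B12 = {n2, n7}
  B13 = {n1}
m0 ∈ B0, n0 ∈ B8 → different blocks

not bisimilar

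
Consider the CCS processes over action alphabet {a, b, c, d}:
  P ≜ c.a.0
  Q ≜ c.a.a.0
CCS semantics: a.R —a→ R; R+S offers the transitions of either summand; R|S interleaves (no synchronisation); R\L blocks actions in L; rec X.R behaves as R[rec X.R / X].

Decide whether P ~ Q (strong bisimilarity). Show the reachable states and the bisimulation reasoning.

Reachable graph of P (3 states):
  m0 = c.a.0 → —c→ m1
  m1 = a.0 → —a→ m2
  m2 = 0 → ·
Reachable graph of Q (4 states):
  n0 = c.a.a.0 → —c→ n1
  n1 = a.a.0 → —a→ n2
  n2 = a.0 → —a→ n3
  n3 = 0 → ·
Coarsest stable partition (strong bisimilarity classes):
  B0 = {m0}
  B1 = {m1, n2}
  B2 = {m2, n3}
  B3 = {n0}
  B4 = {n1}
m0 ∈ B0, n0 ∈ B3 → different blocks

not bisimilar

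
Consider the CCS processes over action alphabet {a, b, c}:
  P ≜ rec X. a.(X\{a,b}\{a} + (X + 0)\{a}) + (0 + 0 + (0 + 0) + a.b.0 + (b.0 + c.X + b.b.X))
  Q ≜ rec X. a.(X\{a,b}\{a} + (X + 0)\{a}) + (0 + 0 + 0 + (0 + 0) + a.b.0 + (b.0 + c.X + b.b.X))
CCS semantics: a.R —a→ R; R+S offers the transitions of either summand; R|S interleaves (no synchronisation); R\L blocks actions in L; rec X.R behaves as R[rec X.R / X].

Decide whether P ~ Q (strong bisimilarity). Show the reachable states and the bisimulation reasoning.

P's transition system — 9 states:
  s0 = rec X. a.(X\{a,b}\{a} + (X + 0)\{a}) + (0 + 0 + (0 + 0) + a.b.0 + (b.0 + c.X + b.b.X)) | ··a··> s1, ··a··> s2, ··b··> s3, ··b··> s4, ··c··> s0
  s1 = (rec X. a.(X\{a,b}\{a} + (X + 0)\{a}) + (0 + 0 + (0 + 0) + a.b.0 + (b.0 + c.X + b.b.X)))\{a,b}\{a} + ((rec X. a.(X\{a,b}\{a} + (X + 0)\{a}) + (0 + 0 + (0 + 0) + a.b.0 + (b.0 + c.X + b.b.X))) + 0)\{a} | ··b··> s5, ··b··> s6, ··c··> s7, ··c··> s8
  s2 = b.0 | ··b··> s3
  s3 = 0 | stopped
  s4 = b.(rec X. a.(X\{a,b}\{a} + (X + 0)\{a}) + (0 + 0 + (0 + 0) + a.b.0 + (b.0 + c.X + b.b.X))) | ··b··> s0
  s5 = (b.(rec X. a.(X\{a,b}\{a} + (X + 0)\{a}) + (0 + 0 + (0 + 0) + a.b.0 + (b.0 + c.X + b.b.X))))\{a} | ··b··> s8
  s6 = 0\{a} | stopped
  s7 = (rec X. a.(X\{a,b}\{a} + (X + 0)\{a}) + (0 + 0 + (0 + 0) + a.b.0 + (b.0 + c.X + b.b.X)))\{a,b}\{a} | ··c··> s7
  s8 = (rec X. a.(X\{a,b}\{a} + (X + 0)\{a}) + (0 + 0 + (0 + 0) + a.b.0 + (b.0 + c.X + b.b.X)))\{a} | ··b··> s5, ··b··> s6, ··c··> s8
Q's transition system — 9 states:
  t0 = rec X. a.(X\{a,b}\{a} + (X + 0)\{a}) + (0 + 0 + 0 + (0 + 0) + a.b.0 + (b.0 + c.X + b.b.X)) | ··a··> t1, ··a··> t2, ··b··> t3, ··b··> t4, ··c··> t0
  t1 = (rec X. a.(X\{a,b}\{a} + (X + 0)\{a}) + (0 + 0 + 0 + (0 + 0) + a.b.0 + (b.0 + c.X + b.b.X)))\{a,b}\{a} + ((rec X. a.(X\{a,b}\{a} + (X + 0)\{a}) + (0 + 0 + 0 + (0 + 0) + a.b.0 + (b.0 + c.X + b.b.X))) + 0)\{a} | ··b··> t5, ··b··> t6, ··c··> t7, ··c··> t8
  t2 = b.0 | ··b··> t3
  t3 = 0 | stopped
  t4 = b.(rec X. a.(X\{a,b}\{a} + (X + 0)\{a}) + (0 + 0 + 0 + (0 + 0) + a.b.0 + (b.0 + c.X + b.b.X))) | ··b··> t0
  t5 = (b.(rec X. a.(X\{a,b}\{a} + (X + 0)\{a}) + (0 + 0 + 0 + (0 + 0) + a.b.0 + (b.0 + c.X + b.b.X))))\{a} | ··b··> t8
  t6 = 0\{a} | stopped
  t7 = (rec X. a.(X\{a,b}\{a} + (X + 0)\{a}) + (0 + 0 + 0 + (0 + 0) + a.b.0 + (b.0 + c.X + b.b.X)))\{a,b}\{a} | ··c··> t7
  t8 = (rec X. a.(X\{a,b}\{a} + (X + 0)\{a}) + (0 + 0 + 0 + (0 + 0) + a.b.0 + (b.0 + c.X + b.b.X)))\{a} | ··b··> t5, ··b··> t6, ··c··> t8
Partition-refinement fixed point:
  B0 = {s0, t0}
  B1 = {s1, t1}
  B2 = {s3, s6, t3, t6}
  B3 = {s7, t7}
  B4 = {s8, t8}
  B5 = {s5, t5}
  B6 = {s2, t2}
  B7 = {s4, t4}
s0 ∈ B0, t0 ∈ B0 → same block

YES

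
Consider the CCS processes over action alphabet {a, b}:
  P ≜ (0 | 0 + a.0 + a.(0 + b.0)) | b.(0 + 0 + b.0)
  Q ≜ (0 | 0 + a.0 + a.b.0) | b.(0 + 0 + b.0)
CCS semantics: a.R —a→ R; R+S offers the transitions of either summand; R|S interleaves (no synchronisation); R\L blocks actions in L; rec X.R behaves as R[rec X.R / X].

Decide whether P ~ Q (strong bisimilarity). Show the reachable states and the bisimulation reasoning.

P's transition system — 9 states:
  p0 = (0 | 0 + a.0 + a.(0 + b.0)) | b.(0 + 0 + b.0) :: -a-> p1, -a-> p2, -b-> p3
  p1 = (0 + b.0) | b.(0 + 0 + b.0) :: -b-> p2, -b-> p4
  p2 = 0 | b.(0 + 0 + b.0) :: -b-> p5
  p3 = (0 | 0 + a.0 + a.(0 + b.0)) | (0 + 0 + b.0) :: -a-> p4, -a-> p5, -b-> p6
  p4 = (0 + b.0) | (0 + 0 + b.0) :: -b-> p5, -b-> p7
  p5 = 0 | (0 + 0 + b.0) :: -b-> p8
  p6 = (0 | 0 + a.0 + a.(0 + b.0)) | 0 :: -a-> p7, -a-> p8
  p7 = (0 + b.0) | 0 :: -b-> p8
  p8 = 0 | 0 :: ∅
Q's transition system — 9 states:
  q0 = (0 | 0 + a.0 + a.b.0) | b.(0 + 0 + b.0) :: -a-> q1, -a-> q2, -b-> q3
  q1 = 0 | b.(0 + 0 + b.0) :: -b-> q4
  q2 = b.0 | b.(0 + 0 + b.0) :: -b-> q1, -b-> q5
  q3 = (0 | 0 + a.0 + a.b.0) | (0 + 0 + b.0) :: -a-> q4, -a-> q5, -b-> q6
  q4 = 0 | (0 + 0 + b.0) :: -b-> q7
  q5 = b.0 | (0 + 0 + b.0) :: -b-> q4, -b-> q8
  q6 = (0 | 0 + a.0 + a.b.0) | 0 :: -a-> q7, -a-> q8
  q7 = 0 | 0 :: ∅
  q8 = b.0 | 0 :: -b-> q7
Partition-refinement fixed point:
  B0 = {p0, q0}
  B1 = {p2, p4, q1, q5}
  B2 = {p5, p7, q4, q8}
  B3 = {p8, q7}
  B4 = {p1, q2}
  B5 = {p3, q3}
  B6 = {p6, q6}
p0 ∈ B0, q0 ∈ B0 → same block

P ~ Q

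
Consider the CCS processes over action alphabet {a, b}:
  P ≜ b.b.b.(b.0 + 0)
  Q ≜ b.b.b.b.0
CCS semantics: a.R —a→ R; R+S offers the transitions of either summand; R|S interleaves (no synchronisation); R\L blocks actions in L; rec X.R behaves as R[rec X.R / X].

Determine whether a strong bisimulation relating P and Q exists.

bisimilar

Reachable graph of P (5 states):
  m0 = b.b.b.(b.0 + 0) :: -b-> m1
  m1 = b.b.(b.0 + 0) :: -b-> m2
  m2 = b.(b.0 + 0) :: -b-> m3
  m3 = b.0 + 0 :: -b-> m4
  m4 = 0 :: deadlocked
Reachable graph of Q (5 states):
  n0 = b.b.b.b.0 :: -b-> n1
  n1 = b.b.b.0 :: -b-> n2
  n2 = b.b.0 :: -b-> n3
  n3 = b.0 :: -b-> n4
  n4 = 0 :: deadlocked
Partition-refinement fixed point:
  B0 = {m0, n0}
  B1 = {m1, n1}
  B2 = {m2, n2}
  B3 = {m3, n3}
  B4 = {m4, n4}
m0 ∈ B0, n0 ∈ B0 → same block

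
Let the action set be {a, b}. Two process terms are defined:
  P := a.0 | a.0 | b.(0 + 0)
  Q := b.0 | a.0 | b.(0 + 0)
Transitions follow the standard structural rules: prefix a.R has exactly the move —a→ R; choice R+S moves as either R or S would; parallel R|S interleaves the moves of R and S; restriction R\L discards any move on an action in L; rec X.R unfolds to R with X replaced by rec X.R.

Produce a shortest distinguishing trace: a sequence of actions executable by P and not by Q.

Reachable graph of P (8 states):
  m0 = a.0 | a.0 | b.(0 + 0) has moves -a-> m1, -a-> m2, -b-> m3
  m1 = 0 | a.0 | b.(0 + 0) has moves -a-> m4, -b-> m5
  m2 = a.0 | 0 | b.(0 + 0) has moves -a-> m4, -b-> m6
  m3 = a.0 | a.0 | (0 + 0) has moves -a-> m5, -a-> m6
  m4 = 0 | 0 | b.(0 + 0) has moves -b-> m7
  m5 = 0 | a.0 | (0 + 0) has moves -a-> m7
  m6 = a.0 | 0 | (0 + 0) has moves -a-> m7
  m7 = 0 | 0 | (0 + 0) has moves stopped
Reachable graph of Q (8 states):
  n0 = b.0 | a.0 | b.(0 + 0) has moves -a-> n1, -b-> n2, -b-> n3
  n1 = b.0 | 0 | b.(0 + 0) has moves -b-> n4, -b-> n5
  n2 = 0 | a.0 | b.(0 + 0) has moves -a-> n4, -b-> n6
  n3 = b.0 | a.0 | (0 + 0) has moves -a-> n5, -b-> n6
  n4 = 0 | 0 | b.(0 + 0) has moves -b-> n7
  n5 = b.0 | 0 | (0 + 0) has moves -b-> n7
  n6 = 0 | a.0 | (0 + 0) has moves -a-> n7
  n7 = 0 | 0 | (0 + 0) has moves stopped
Trace ⟨aa⟩ through P, begin at {m0}:
  [1] a ⇒ {m1, m2}
  [2] a ⇒ {m4}
  P completes σ.
Trace ⟨aa⟩ through Q, begin at {n0}:
  [1] a ⇒ {n1}
  [2] a ⇒ no successor for Q

aa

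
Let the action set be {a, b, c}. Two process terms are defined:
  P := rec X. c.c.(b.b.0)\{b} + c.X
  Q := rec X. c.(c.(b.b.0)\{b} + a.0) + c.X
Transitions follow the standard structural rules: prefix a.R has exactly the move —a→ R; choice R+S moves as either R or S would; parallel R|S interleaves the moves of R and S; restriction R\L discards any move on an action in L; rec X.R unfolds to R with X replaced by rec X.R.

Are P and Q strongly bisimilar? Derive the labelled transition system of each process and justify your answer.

NO

P's transition system — 3 states:
  u0 = rec X. c.c.(b.b.0)\{b} + c.X has moves -c-> u0, -c-> u1
  u1 = c.(b.b.0)\{b} has moves -c-> u2
  u2 = (b.b.0)\{b} has moves ·
Q's transition system — 4 states:
  v0 = rec X. c.(c.(b.b.0)\{b} + a.0) + c.X has moves -c-> v0, -c-> v1
  v1 = c.(b.b.0)\{b} + a.0 has moves -a-> v2, -c-> v3
  v2 = 0 has moves ·
  v3 = (b.b.0)\{b} has moves ·
Partition-refinement fixed point:
  B0 = {u0}
  B1 = {u1}
  B2 = {u2, v2, v3}
  B3 = {v0}
  B4 = {v1}
u0 ∈ B0, v0 ∈ B3 → different blocks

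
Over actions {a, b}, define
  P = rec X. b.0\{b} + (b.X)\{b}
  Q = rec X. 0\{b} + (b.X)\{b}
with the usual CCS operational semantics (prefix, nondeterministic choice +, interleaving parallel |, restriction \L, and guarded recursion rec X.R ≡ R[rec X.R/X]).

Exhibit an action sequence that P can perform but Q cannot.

LTS(P): 2 reachable states
  m0 = rec X. b.0\{b} + (b.X)\{b} :: =b=> m1
  m1 = 0\{b} :: (no moves)
LTS(Q): 1 reachable states
  n0 = rec X. 0\{b} + (b.X)\{b} :: (no moves)
Run σ = ⟨b⟩ on P: start {m0}
  after b @ step 1: {m1}
  — P admits the full trace.
Run σ = ⟨b⟩ on Q: start {n0}
  after b @ step 1: ∅ (Q stuck)

b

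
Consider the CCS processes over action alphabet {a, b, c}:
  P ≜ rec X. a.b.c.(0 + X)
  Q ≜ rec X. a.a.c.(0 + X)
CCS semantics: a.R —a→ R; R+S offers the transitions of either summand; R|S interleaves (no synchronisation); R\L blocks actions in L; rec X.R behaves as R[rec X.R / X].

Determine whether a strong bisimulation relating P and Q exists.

Reachable graph of P (4 states):
  u0 = rec X. a.b.c.(0 + X) has moves —a→ u1
  u1 = b.c.(0 + (rec X. a.b.c.(0 + X))) has moves —b→ u2
  u2 = c.(0 + (rec X. a.b.c.(0 + X))) has moves —c→ u3
  u3 = 0 + (rec X. a.b.c.(0 + X)) has moves —a→ u1
Reachable graph of Q (4 states):
  v0 = rec X. a.a.c.(0 + X) has moves —a→ v1
  v1 = a.c.(0 + (rec X. a.a.c.(0 + X))) has moves —a→ v2
  v2 = c.(0 + (rec X. a.a.c.(0 + X))) has moves —c→ v3
  v3 = 0 + (rec X. a.a.c.(0 + X)) has moves —a→ v1
Coarsest stable partition (strong bisimilarity classes):
  B0 = {u0, u3}
  B1 = {u1}
  B2 = {u2}
  B3 = {v0, v3}
  B4 = {v1}
  B5 = {v2}
u0 ∈ B0, v0 ∈ B3 → different blocks

not bisimilar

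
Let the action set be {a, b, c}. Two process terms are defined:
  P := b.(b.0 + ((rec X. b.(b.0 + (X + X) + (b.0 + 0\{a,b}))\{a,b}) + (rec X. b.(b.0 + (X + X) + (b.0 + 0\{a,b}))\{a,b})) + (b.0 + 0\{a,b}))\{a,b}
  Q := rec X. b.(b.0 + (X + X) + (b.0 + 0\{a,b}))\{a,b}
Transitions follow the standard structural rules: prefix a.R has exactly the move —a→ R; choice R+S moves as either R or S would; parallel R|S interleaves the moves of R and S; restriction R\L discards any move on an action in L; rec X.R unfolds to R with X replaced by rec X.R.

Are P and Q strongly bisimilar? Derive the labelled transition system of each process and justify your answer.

bisimilar

Reachable graph of P (2 states):
  s0 = b.(b.0 + ((rec X. b.(b.0 + (X + X) + (b.0 + 0\{a,b}))\{a,b}) + (rec X. b.(b.0 + (X + X) + (b.0 + 0\{a,b}))\{a,b})) + (b.0 + 0\{a,b}))\{a,b} ⊢ —b→ s1
  s1 = (b.0 + ((rec X. b.(b.0 + (X + X) + (b.0 + 0\{a,b}))\{a,b}) + (rec X. b.(b.0 + (X + X) + (b.0 + 0\{a,b}))\{a,b})) + (b.0 + 0\{a,b}))\{a,b} ⊢ deadlocked
Reachable graph of Q (2 states):
  t0 = rec X. b.(b.0 + (X + X) + (b.0 + 0\{a,b}))\{a,b} ⊢ —b→ t1
  t1 = (b.0 + ((rec X. b.(b.0 + (X + X) + (b.0 + 0\{a,b}))\{a,b}) + (rec X. b.(b.0 + (X + X) + (b.0 + 0\{a,b}))\{a,b})) + (b.0 + 0\{a,b}))\{a,b} ⊢ deadlocked
Bisimilarity quotient blocks:
  B0 = {s0, t0}
  B1 = {s1, t1}
s0 ∈ B0, t0 ∈ B0 → same block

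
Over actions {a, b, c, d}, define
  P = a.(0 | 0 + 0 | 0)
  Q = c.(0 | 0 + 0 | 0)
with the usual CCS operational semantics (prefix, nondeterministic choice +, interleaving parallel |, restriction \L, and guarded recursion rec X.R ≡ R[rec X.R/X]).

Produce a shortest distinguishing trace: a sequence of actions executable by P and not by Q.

a

Reachable graph of P (2 states):
  m0 = a.(0 | 0 + 0 | 0) ⊢ ··a··> m1
  m1 = 0 | 0 + 0 | 0 ⊢ ∅
Reachable graph of Q (2 states):
  n0 = c.(0 | 0 + 0 | 0) ⊢ ··c··> n1
  n1 = 0 | 0 + 0 | 0 ⊢ ∅
Trace ⟨a⟩ through P, begin at {m0}:
  step 1 (a): {m1}
  ✓ P
Trace ⟨a⟩ through Q, begin at {n0}:
  step 1 (a): ∅  — Q cannot continue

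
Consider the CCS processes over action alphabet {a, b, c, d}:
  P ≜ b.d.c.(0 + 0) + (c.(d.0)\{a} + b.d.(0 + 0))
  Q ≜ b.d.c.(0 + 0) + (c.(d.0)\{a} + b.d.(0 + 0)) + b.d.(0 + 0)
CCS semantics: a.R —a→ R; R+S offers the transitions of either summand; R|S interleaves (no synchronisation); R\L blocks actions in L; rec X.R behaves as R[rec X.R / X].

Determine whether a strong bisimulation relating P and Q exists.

P ~ Q

P's transition system — 7 states:
  u0 = b.d.c.(0 + 0) + (c.(d.0)\{a} + b.d.(0 + 0)) has moves —b→ u1, —b→ u2, —c→ u3
  u1 = d.(0 + 0) has moves —d→ u4
  u2 = d.c.(0 + 0) has moves —d→ u5
  u3 = (d.0)\{a} has moves —d→ u6
  u4 = 0 + 0 has moves ∅
  u5 = c.(0 + 0) has moves —c→ u4
  u6 = 0\{a} has moves ∅
Q's transition system — 7 states:
  v0 = b.d.c.(0 + 0) + (c.(d.0)\{a} + b.d.(0 + 0)) + b.d.(0 + 0) has moves —b→ v1, —b→ v2, —c→ v3
  v1 = d.(0 + 0) has moves —d→ v4
  v2 = d.c.(0 + 0) has moves —d→ v5
  v3 = (d.0)\{a} has moves —d→ v6
  v4 = 0 + 0 has moves ∅
  v5 = c.(0 + 0) has moves —c→ v4
  v6 = 0\{a} has moves ∅
Bisimilarity quotient blocks:
  B0 = {u0, v0}
  B1 = {u1, u3, v1, v3}
  B2 = {u4, u6, v4, v6}
  B3 = {u2, v2}
  B4 = {u5, v5}
u0 ∈ B0, v0 ∈ B0 → same block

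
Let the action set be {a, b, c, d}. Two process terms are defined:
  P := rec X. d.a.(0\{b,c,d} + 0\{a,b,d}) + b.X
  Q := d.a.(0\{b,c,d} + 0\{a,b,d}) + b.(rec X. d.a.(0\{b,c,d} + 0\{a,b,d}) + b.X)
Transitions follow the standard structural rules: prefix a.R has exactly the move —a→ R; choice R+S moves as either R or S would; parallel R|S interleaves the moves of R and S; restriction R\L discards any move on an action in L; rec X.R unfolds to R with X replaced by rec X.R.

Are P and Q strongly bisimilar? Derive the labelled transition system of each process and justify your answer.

P's transition system — 3 states:
  m0 = rec X. d.a.(0\{b,c,d} + 0\{a,b,d}) + b.X :: =b=> m0, =d=> m1
  m1 = a.(0\{b,c,d} + 0\{a,b,d}) :: =a=> m2
  m2 = 0\{b,c,d} + 0\{a,b,d} :: stopped
Q's transition system — 4 states:
  n0 = d.a.(0\{b,c,d} + 0\{a,b,d}) + b.(rec X. d.a.(0\{b,c,d} + 0\{a,b,d}) + b.X) :: =b=> n1, =d=> n2
  n1 = rec X. d.a.(0\{b,c,d} + 0\{a,b,d}) + b.X :: =b=> n1, =d=> n2
  n2 = a.(0\{b,c,d} + 0\{a,b,d}) :: =a=> n3
  n3 = 0\{b,c,d} + 0\{a,b,d} :: stopped
Bisimilarity quotient blocks:
  B0 = {m0, n0, n1}
  B1 = {m1, n2}
  B2 = {m2, n3}
m0 ∈ B0, n0 ∈ B0 → same block

bisimilar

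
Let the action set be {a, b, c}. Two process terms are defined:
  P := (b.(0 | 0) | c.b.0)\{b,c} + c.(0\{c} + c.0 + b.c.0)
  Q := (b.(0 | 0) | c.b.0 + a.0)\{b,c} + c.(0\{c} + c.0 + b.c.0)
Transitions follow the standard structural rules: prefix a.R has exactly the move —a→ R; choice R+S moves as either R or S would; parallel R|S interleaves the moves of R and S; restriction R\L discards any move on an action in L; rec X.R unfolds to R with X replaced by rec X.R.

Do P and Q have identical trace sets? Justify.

trace-distinct — witness ⟨a⟩

P's transition system — 4 states:
  u0 = (b.(0 | 0) | c.b.0)\{b,c} + c.(0\{c} + c.0 + b.c.0) ⊢ —c→ u1
  u1 = 0\{c} + c.0 + b.c.0 ⊢ —b→ u2, —c→ u3
  u2 = c.0 ⊢ —c→ u3
  u3 = 0 ⊢ (no moves)
Q's transition system — 5 states:
  v0 = (b.(0 | 0) | c.b.0 + a.0)\{b,c} + c.(0\{c} + c.0 + b.c.0) ⊢ —a→ v1, —c→ v2
  v1 = 0\{b,c} ⊢ (no moves)
  v2 = 0\{c} + c.0 + b.c.0 ⊢ —b→ v3, —c→ v4
  v3 = c.0 ⊢ —c→ v4
  v4 = 0 ⊢ (no moves)
Trace ⟨a⟩ through Q, begin at {v0}:
  step 1 (a): {v1}
  — Q admits the full trace.
Trace ⟨a⟩ through P, begin at {u0}:
  step 1 (a): ∅  — P cannot continue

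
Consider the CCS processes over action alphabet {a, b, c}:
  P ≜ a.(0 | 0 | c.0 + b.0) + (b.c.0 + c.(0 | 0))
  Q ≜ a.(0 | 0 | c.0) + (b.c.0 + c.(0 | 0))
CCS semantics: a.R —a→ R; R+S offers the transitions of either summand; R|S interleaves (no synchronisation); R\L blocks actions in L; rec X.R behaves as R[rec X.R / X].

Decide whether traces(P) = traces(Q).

Reachable graph of P (6 states):
  m0 = a.(0 | 0 | c.0 + b.0) + (b.c.0 + c.(0 | 0)) has moves --a--▸ m1, --b--▸ m2, --c--▸ m3
  m1 = 0 | 0 | c.0 + b.0 has moves --b--▸ m4, --c--▸ m5
  m2 = c.0 has moves --c--▸ m4
  m3 = 0 | 0 has moves stopped
  m4 = 0 has moves stopped
  m5 = 0 | 0 | 0 has moves stopped
Reachable graph of Q (6 states):
  n0 = a.(0 | 0 | c.0) + (b.c.0 + c.(0 | 0)) has moves --a--▸ n1, --b--▸ n2, --c--▸ n3
  n1 = 0 | 0 | c.0 has moves --c--▸ n4
  n2 = c.0 has moves --c--▸ n5
  n3 = 0 | 0 has moves stopped
  n4 = 0 | 0 | 0 has moves stopped
  n5 = 0 has moves stopped
Trace ⟨ab⟩ through P, begin at {m0}:
  [1] a ⇒ {m1}
  [2] b ⇒ {m4}
  P completes σ.
Trace ⟨ab⟩ through Q, begin at {n0}:
  [1] a ⇒ {n1}
  [2] b ⇒ ∅ (Q stuck)

NO — witness ⟨ab⟩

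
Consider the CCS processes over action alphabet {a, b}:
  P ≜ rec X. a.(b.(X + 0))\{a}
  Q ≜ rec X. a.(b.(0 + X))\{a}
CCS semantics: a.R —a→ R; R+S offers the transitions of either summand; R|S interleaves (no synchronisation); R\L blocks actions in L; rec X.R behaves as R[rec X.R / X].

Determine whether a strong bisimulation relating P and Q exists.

P ~ Q

LTS(P): 3 reachable states
  m0 = rec X. a.(b.(X + 0))\{a} :: --a--▸ m1
  m1 = (b.((rec X. a.(b.(X + 0))\{a}) + 0))\{a} :: --b--▸ m2
  m2 = ((rec X. a.(b.(X + 0))\{a}) + 0)\{a} :: stopped
LTS(Q): 3 reachable states
  n0 = rec X. a.(b.(0 + X))\{a} :: --a--▸ n1
  n1 = (b.(0 + (rec X. a.(b.(0 + X))\{a})))\{a} :: --b--▸ n2
  n2 = (0 + (rec X. a.(b.(0 + X))\{a}))\{a} :: stopped
Partition-refinement fixed point:
  B0 = {m0, n0}
  B1 = {m1, n1}
  B2 = {m2, n2}
m0 ∈ B0, n0 ∈ B0 → same block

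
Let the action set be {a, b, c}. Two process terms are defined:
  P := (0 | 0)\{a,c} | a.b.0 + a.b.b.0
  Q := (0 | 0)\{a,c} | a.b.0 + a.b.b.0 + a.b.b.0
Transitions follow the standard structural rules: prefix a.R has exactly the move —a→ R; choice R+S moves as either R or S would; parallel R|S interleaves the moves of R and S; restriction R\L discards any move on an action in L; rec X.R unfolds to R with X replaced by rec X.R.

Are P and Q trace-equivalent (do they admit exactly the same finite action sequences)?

YES

Reachable graph of P (6 states):
  s0 = (0 | 0)\{a,c} | a.b.0 + a.b.b.0 has moves ··a··> s1, ··a··> s2
  s1 = (0 | 0)\{a,c} | b.0 has moves ··b··> s3
  s2 = b.b.0 has moves ··b··> s4
  s3 = (0 | 0)\{a,c} | 0 has moves deadlocked
  s4 = b.0 has moves ··b··> s5
  s5 = 0 has moves deadlocked
Reachable graph of Q (6 states):
  t0 = (0 | 0)\{a,c} | a.b.0 + a.b.b.0 + a.b.b.0 has moves ··a··> t1, ··a··> t2
  t1 = (0 | 0)\{a,c} | b.0 has moves ··b··> t3
  t2 = b.b.0 has moves ··b··> t4
  t3 = (0 | 0)\{a,c} | 0 has moves deadlocked
  t4 = b.0 has moves ··b··> t5
  t5 = 0 has moves deadlocked
Bisimilarity quotient blocks:
  B0 = {s0, t0}
  B1 = {s1, s4, t1, t4}
  B2 = {s3, s5, t3, t5}
  B3 = {s2, t2}
s0 ∈ B0, t0 ∈ B0 → same block
Bisimilar ⇒ trace-equivalent.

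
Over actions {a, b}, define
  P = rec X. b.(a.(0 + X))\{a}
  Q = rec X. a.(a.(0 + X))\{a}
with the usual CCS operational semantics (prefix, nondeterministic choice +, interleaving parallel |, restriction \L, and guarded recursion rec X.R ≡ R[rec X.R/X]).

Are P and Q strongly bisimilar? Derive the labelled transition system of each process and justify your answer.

NO

Reachable graph of P (2 states):
  s0 = rec X. b.(a.(0 + X))\{a} | -b-> s1
  s1 = (a.(0 + (rec X. b.(a.(0 + X))\{a})))\{a} | deadlocked
Reachable graph of Q (2 states):
  t0 = rec X. a.(a.(0 + X))\{a} | -a-> t1
  t1 = (a.(0 + (rec X. a.(a.(0 + X))\{a})))\{a} | deadlocked
Partition-refinement fixed point:
  B0 = {s0}
  B1 = {s1, t1}
  B2 = {t0}
s0 ∈ B0, t0 ∈ B2 → different blocks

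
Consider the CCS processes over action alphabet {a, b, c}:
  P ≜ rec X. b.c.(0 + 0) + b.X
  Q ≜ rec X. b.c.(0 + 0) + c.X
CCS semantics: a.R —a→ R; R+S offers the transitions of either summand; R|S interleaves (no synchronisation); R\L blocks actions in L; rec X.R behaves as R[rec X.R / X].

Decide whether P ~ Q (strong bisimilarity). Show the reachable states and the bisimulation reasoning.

P ≁ Q

Reachable graph of P (3 states):
  u0 = rec X. b.c.(0 + 0) + b.X :: -b-> u0, -b-> u1
  u1 = c.(0 + 0) :: -c-> u2
  u2 = 0 + 0 :: stopped
Reachable graph of Q (3 states):
  v0 = rec X. b.c.(0 + 0) + c.X :: -b-> v1, -c-> v0
  v1 = c.(0 + 0) :: -c-> v2
  v2 = 0 + 0 :: stopped
Partition-refinement fixed point:
  B0 = {u0}
  B1 = {u1, v1}
  B2 = {u2, v2}
  B3 = {v0}
u0 ∈ B0, v0 ∈ B3 → different blocks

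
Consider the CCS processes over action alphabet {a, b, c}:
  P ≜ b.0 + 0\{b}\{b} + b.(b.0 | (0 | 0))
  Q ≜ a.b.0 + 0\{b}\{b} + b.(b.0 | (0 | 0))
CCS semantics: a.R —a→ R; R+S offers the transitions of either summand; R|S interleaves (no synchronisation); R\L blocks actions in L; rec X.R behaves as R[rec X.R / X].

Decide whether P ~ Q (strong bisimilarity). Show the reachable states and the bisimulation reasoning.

P ≁ Q

Reachable graph of P (4 states):
  p0 = b.0 + 0\{b}\{b} + b.(b.0 | (0 | 0)) has moves =b=> p1, =b=> p2
  p1 = 0 has moves deadlocked
  p2 = b.0 | (0 | 0) has moves =b=> p3
  p3 = 0 | (0 | 0) has moves deadlocked
Reachable graph of Q (5 states):
  q0 = a.b.0 + 0\{b}\{b} + b.(b.0 | (0 | 0)) has moves =a=> q1, =b=> q2
  q1 = b.0 has moves =b=> q3
  q2 = b.0 | (0 | 0) has moves =b=> q4
  q3 = 0 has moves deadlocked
  q4 = 0 | (0 | 0) has moves deadlocked
Coarsest stable partition (strong bisimilarity classes):
  B0 = {p0}
  B1 = {p2, q1, q2}
  B2 = {p1, p3, q3, q4}
  B3 = {q0}
p0 ∈ B0, q0 ∈ B3 → different blocks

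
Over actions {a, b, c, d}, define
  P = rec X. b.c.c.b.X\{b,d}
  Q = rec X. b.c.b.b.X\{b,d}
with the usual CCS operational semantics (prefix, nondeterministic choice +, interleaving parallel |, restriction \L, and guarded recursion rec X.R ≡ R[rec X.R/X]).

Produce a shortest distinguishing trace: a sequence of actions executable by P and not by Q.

bcc

LTS(P): 5 reachable states
  p0 = rec X. b.c.c.b.X\{b,d} has moves -b-> p1
  p1 = c.c.b.(rec X. b.c.c.b.X\{b,d})\{b,d} has moves -c-> p2
  p2 = c.b.(rec X. b.c.c.b.X\{b,d})\{b,d} has moves -c-> p3
  p3 = b.(rec X. b.c.c.b.X\{b,d})\{b,d} has moves -b-> p4
  p4 = (rec X. b.c.c.b.X\{b,d})\{b,d} has moves stopped
LTS(Q): 5 reachable states
  q0 = rec X. b.c.b.b.X\{b,d} has moves -b-> q1
  q1 = c.b.b.(rec X. b.c.b.b.X\{b,d})\{b,d} has moves -c-> q2
  q2 = b.b.(rec X. b.c.b.b.X\{b,d})\{b,d} has moves -b-> q3
  q3 = b.(rec X. b.c.b.b.X\{b,d})\{b,d} has moves -b-> q4
  q4 = (rec X. b.c.b.b.X\{b,d})\{b,d} has moves stopped
Run σ = ⟨bcc⟩ on P: start {p0}
  step 1 (b): {p1}
  step 2 (c): {p2}
  step 3 (c): {p3}
  P completes σ.
Run σ = ⟨bcc⟩ on Q: start {q0}
  step 1 (b): {q1}
  step 2 (c): {q2}
  step 3 (c): ∅  — Q cannot continue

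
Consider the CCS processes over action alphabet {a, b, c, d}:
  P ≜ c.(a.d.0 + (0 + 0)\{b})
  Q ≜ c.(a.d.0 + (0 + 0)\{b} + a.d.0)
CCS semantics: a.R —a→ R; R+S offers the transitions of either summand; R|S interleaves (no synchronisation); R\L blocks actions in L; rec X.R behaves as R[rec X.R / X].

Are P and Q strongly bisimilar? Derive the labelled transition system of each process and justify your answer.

bisimilar

P's transition system — 4 states:
  u0 = c.(a.d.0 + (0 + 0)\{b}) → -c-> u1
  u1 = a.d.0 + (0 + 0)\{b} → -a-> u2
  u2 = d.0 → -d-> u3
  u3 = 0 → stopped
Q's transition system — 4 states:
  v0 = c.(a.d.0 + (0 + 0)\{b} + a.d.0) → -c-> v1
  v1 = a.d.0 + (0 + 0)\{b} + a.d.0 → -a-> v2
  v2 = d.0 → -d-> v3
  v3 = 0 → stopped
Bisimilarity quotient blocks:
  B0 = {u0, v0}
  B1 = {u1, v1}
  B2 = {u2, v2}
  B3 = {u3, v3}
u0 ∈ B0, v0 ∈ B0 → same block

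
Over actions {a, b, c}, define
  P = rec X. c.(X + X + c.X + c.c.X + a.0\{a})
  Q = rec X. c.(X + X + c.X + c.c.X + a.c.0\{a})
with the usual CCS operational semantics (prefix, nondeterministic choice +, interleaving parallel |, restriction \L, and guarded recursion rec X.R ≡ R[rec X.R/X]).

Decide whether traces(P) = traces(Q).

P's transition system — 4 states:
  m0 = rec X. c.(X + X + c.X + c.c.X + a.0\{a}) ⊢ --c--▸ m1
  m1 = (rec X. c.(X + X + c.X + c.c.X + a.0\{a})) + (rec X. c.(X + X + c.X + c.c.X + a.0\{a})) + c.(rec X. c.(X + X + c.X + c.c.X + a.0\{a})) + c.c.(rec X. c.(X + X + c.X + c.c.X + a.0\{a})) + a.0\{a} ⊢ --a--▸ m2, --c--▸ m0, --c--▸ m1, --c--▸ m3
  m2 = 0\{a} ⊢ (no moves)
  m3 = c.(rec X. c.(X + X + c.X + c.c.X + a.0\{a})) ⊢ --c--▸ m0
Q's transition system — 5 states:
  n0 = rec X. c.(X + X + c.X + c.c.X + a.c.0\{a}) ⊢ --c--▸ n1
  n1 = (rec X. c.(X + X + c.X + c.c.X + a.c.0\{a})) + (rec X. c.(X + X + c.X + c.c.X + a.c.0\{a})) + c.(rec X. c.(X + X + c.X + c.c.X + a.c.0\{a})) + c.c.(rec X. c.(X + X + c.X + c.c.X + a.c.0\{a})) + a.c.0\{a} ⊢ --a--▸ n2, --c--▸ n0, --c--▸ n1, --c--▸ n3
  n2 = c.0\{a} ⊢ --c--▸ n4
  n3 = c.(rec X. c.(X + X + c.X + c.c.X + a.c.0\{a})) ⊢ --c--▸ n0
  n4 = 0\{a} ⊢ (no moves)
Run σ = ⟨cac⟩ on Q: start {n0}
  after c @ step 1: {n1}
  after a @ step 2: {n2}
  after c @ step 3: {n4}
  ✓ Q
Run σ = ⟨cac⟩ on P: start {m0}
  after c @ step 1: {m1}
  after a @ step 2: {m2}
  after c @ step 3: ∅  — P cannot continue

NO — witness ⟨cac⟩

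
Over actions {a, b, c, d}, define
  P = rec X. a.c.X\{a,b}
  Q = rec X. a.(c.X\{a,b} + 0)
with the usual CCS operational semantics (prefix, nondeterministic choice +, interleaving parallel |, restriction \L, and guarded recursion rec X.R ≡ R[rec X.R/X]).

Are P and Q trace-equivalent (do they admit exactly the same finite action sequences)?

YES

LTS(P): 3 reachable states
  m0 = rec X. a.c.X\{a,b} | =a=> m1
  m1 = c.(rec X. a.c.X\{a,b})\{a,b} | =c=> m2
  m2 = (rec X. a.c.X\{a,b})\{a,b} | ∅
LTS(Q): 3 reachable states
  n0 = rec X. a.(c.X\{a,b} + 0) | =a=> n1
  n1 = c.(rec X. a.(c.X\{a,b} + 0))\{a,b} + 0 | =c=> n2
  n2 = (rec X. a.(c.X\{a,b} + 0))\{a,b} | ∅
Partition-refinement fixed point:
  B0 = {m0, n0}
  B1 = {m1, n1}
  B2 = {m2, n2}
m0 ∈ B0, n0 ∈ B0 → same block
Bisimilar ⇒ trace-equivalent.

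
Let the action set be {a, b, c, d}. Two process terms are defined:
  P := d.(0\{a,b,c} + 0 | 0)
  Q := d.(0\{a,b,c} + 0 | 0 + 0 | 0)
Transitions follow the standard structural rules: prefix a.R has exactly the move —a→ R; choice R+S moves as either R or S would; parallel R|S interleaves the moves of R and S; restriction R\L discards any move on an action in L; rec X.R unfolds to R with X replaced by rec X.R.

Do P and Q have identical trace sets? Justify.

traces(P) = traces(Q)

Reachable graph of P (2 states):
  s0 = d.(0\{a,b,c} + 0 | 0) ⊢ --d--▸ s1
  s1 = 0\{a,b,c} + 0 | 0 ⊢ ∅
Reachable graph of Q (2 states):
  t0 = d.(0\{a,b,c} + 0 | 0 + 0 | 0) ⊢ --d--▸ t1
  t1 = 0\{a,b,c} + 0 | 0 + 0 | 0 ⊢ ∅
Bisimilarity quotient blocks:
  B0 = {s0, t0}
  B1 = {s1, t1}
s0 ∈ B0, t0 ∈ B0 → same block
Bisimilar ⇒ trace-equivalent.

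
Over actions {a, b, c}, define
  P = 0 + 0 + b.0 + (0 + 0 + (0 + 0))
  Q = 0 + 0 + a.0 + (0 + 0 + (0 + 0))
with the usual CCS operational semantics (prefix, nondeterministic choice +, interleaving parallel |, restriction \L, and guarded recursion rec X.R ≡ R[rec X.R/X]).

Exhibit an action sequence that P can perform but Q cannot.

LTS(P): 2 reachable states
  m0 = 0 + 0 + b.0 + (0 + 0 + (0 + 0)) :: -b-> m1
  m1 = 0 :: (no moves)
LTS(Q): 2 reachable states
  n0 = 0 + 0 + a.0 + (0 + 0 + (0 + 0)) :: -a-> n1
  n1 = 0 :: (no moves)
Executing b from P (initial set {m0}):
  after b @ step 1: {m1}
  ✓ P
Executing b from Q (initial set {n0}):
  after b @ step 1: ∅ (Q stuck)

b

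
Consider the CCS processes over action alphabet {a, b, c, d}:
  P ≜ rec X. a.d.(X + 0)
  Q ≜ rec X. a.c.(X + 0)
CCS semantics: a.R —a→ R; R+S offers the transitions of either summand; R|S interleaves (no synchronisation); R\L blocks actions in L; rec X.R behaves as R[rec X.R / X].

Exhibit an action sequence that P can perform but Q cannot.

ad

LTS(P): 3 reachable states
  m0 = rec X. a.d.(X + 0) :: =a=> m1
  m1 = d.((rec X. a.d.(X + 0)) + 0) :: =d=> m2
  m2 = (rec X. a.d.(X + 0)) + 0 :: =a=> m1
LTS(Q): 3 reachable states
  n0 = rec X. a.c.(X + 0) :: =a=> n1
  n1 = c.((rec X. a.c.(X + 0)) + 0) :: =c=> n2
  n2 = (rec X. a.c.(X + 0)) + 0 :: =a=> n1
Run σ = ⟨ad⟩ on P: start {m0}
  after a @ step 1: {m1}
  after d @ step 2: {m2}
  — P admits the full trace.
Run σ = ⟨ad⟩ on Q: start {n0}
  after a @ step 1: {n1}
  after d @ step 2: ∅  — Q cannot continue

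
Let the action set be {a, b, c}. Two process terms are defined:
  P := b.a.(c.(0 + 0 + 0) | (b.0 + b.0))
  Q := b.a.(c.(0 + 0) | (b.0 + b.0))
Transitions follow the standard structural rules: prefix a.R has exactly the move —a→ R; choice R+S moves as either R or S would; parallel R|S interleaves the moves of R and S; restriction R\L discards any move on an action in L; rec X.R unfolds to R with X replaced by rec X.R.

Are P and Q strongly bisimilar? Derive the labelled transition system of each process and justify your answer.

P's transition system — 6 states:
  m0 = b.a.(c.(0 + 0 + 0) | (b.0 + b.0)) → —b→ m1
  m1 = a.(c.(0 + 0 + 0) | (b.0 + b.0)) → —a→ m2
  m2 = c.(0 + 0 + 0) | (b.0 + b.0) → —b→ m3, —c→ m4
  m3 = c.(0 + 0 + 0) | 0 → —c→ m5
  m4 = (0 + 0 + 0) | (b.0 + b.0) → —b→ m5
  m5 = (0 + 0 + 0) | 0 → stopped
Q's transition system — 6 states:
  n0 = b.a.(c.(0 + 0) | (b.0 + b.0)) → —b→ n1
  n1 = a.(c.(0 + 0) | (b.0 + b.0)) → —a→ n2
  n2 = c.(0 + 0) | (b.0 + b.0) → —b→ n3, —c→ n4
  n3 = c.(0 + 0) | 0 → —c→ n5
  n4 = (0 + 0) | (b.0 + b.0) → —b→ n5
  n5 = (0 + 0) | 0 → stopped
Bisimilarity quotient blocks:
  B0 = {m0, n0}
  B1 = {m1, n1}
  B2 = {m2, n2}
  B3 = {m3, n3}
  B4 = {m5, n5}
  B5 = {m4, n4}
m0 ∈ B0, n0 ∈ B0 → same block

P ~ Q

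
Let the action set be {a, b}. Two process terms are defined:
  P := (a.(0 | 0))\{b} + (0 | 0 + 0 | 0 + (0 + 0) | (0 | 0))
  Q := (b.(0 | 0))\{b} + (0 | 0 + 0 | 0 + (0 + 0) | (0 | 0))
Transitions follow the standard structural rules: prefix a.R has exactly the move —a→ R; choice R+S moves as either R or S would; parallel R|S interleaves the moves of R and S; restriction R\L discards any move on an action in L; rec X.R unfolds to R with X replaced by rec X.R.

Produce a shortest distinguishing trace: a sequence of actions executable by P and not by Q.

P's transition system — 2 states:
  s0 = (a.(0 | 0))\{b} + (0 | 0 + 0 | 0 + (0 + 0) | (0 | 0)) ⊢ =a=> s1
  s1 = (0 | 0)\{b} ⊢ stopped
Q's transition system — 1 states:
  t0 = (b.(0 | 0))\{b} + (0 | 0 + 0 | 0 + (0 + 0) | (0 | 0)) ⊢ stopped
Run σ = ⟨a⟩ on P: start {s0}
  [1] a ⇒ {s1}
  P completes σ.
Run σ = ⟨a⟩ on Q: start {t0}
  [1] a ⇒ ∅ (Q stuck)

a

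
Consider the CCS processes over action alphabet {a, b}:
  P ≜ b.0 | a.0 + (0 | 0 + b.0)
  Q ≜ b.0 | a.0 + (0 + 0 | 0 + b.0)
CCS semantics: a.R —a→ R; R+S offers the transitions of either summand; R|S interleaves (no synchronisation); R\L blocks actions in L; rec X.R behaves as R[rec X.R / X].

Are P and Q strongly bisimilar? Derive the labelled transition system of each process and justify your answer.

P ~ Q

Reachable graph of P (5 states):
  p0 = b.0 | a.0 + (0 | 0 + b.0) has moves --a--▸ p1, --b--▸ p2, --b--▸ p3
  p1 = b.0 | 0 has moves --b--▸ p4
  p2 = 0 has moves stopped
  p3 = 0 | a.0 has moves --a--▸ p4
  p4 = 0 | 0 has moves stopped
Reachable graph of Q (5 states):
  q0 = b.0 | a.0 + (0 + 0 | 0 + b.0) has moves --a--▸ q1, --b--▸ q2, --b--▸ q3
  q1 = b.0 | 0 has moves --b--▸ q4
  q2 = 0 has moves stopped
  q3 = 0 | a.0 has moves --a--▸ q4
  q4 = 0 | 0 has moves stopped
Bisimilarity quotient blocks:
  B0 = {p0, q0}
  B1 = {p3, q3}
  B2 = {p2, p4, q2, q4}
  B3 = {p1, q1}
p0 ∈ B0, q0 ∈ B0 → same block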